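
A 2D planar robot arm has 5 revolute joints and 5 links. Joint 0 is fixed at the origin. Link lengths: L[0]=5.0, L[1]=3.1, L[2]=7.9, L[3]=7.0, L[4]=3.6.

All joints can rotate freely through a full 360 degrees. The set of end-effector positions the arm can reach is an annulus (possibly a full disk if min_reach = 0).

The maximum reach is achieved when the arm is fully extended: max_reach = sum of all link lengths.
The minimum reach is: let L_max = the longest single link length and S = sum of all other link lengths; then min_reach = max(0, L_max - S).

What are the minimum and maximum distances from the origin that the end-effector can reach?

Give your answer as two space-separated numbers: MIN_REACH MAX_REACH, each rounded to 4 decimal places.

Answer: 0.0000 26.6000

Derivation:
Link lengths: [5.0, 3.1, 7.9, 7.0, 3.6]
max_reach = 5 + 3.1 + 7.9 + 7 + 3.6 = 26.6
L_max = max([5.0, 3.1, 7.9, 7.0, 3.6]) = 7.9
S (sum of others) = 26.6 - 7.9 = 18.7
min_reach = max(0, 7.9 - 18.7) = max(0, -10.8) = 0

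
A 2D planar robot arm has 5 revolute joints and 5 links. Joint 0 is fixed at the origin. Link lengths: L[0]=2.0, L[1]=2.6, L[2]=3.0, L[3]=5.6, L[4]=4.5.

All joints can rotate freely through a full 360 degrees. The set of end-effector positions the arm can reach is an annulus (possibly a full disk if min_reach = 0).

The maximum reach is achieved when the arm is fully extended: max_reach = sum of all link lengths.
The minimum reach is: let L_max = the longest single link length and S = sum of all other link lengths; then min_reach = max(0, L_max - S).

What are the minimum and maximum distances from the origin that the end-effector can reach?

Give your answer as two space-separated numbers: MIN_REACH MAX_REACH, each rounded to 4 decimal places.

Link lengths: [2.0, 2.6, 3.0, 5.6, 4.5]
max_reach = 2 + 2.6 + 3 + 5.6 + 4.5 = 17.7
L_max = max([2.0, 2.6, 3.0, 5.6, 4.5]) = 5.6
S (sum of others) = 17.7 - 5.6 = 12.1
min_reach = max(0, 5.6 - 12.1) = max(0, -6.5) = 0

Answer: 0.0000 17.7000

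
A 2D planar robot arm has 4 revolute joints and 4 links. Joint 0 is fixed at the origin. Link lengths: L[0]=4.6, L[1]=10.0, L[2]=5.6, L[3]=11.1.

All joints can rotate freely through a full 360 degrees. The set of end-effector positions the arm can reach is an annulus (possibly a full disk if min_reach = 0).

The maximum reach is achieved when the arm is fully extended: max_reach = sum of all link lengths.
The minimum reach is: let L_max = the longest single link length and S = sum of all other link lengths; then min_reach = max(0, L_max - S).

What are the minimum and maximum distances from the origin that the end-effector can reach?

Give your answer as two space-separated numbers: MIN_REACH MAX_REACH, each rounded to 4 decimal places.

Answer: 0.0000 31.3000

Derivation:
Link lengths: [4.6, 10.0, 5.6, 11.1]
max_reach = 4.6 + 10 + 5.6 + 11.1 = 31.3
L_max = max([4.6, 10.0, 5.6, 11.1]) = 11.1
S (sum of others) = 31.3 - 11.1 = 20.2
min_reach = max(0, 11.1 - 20.2) = max(0, -9.1) = 0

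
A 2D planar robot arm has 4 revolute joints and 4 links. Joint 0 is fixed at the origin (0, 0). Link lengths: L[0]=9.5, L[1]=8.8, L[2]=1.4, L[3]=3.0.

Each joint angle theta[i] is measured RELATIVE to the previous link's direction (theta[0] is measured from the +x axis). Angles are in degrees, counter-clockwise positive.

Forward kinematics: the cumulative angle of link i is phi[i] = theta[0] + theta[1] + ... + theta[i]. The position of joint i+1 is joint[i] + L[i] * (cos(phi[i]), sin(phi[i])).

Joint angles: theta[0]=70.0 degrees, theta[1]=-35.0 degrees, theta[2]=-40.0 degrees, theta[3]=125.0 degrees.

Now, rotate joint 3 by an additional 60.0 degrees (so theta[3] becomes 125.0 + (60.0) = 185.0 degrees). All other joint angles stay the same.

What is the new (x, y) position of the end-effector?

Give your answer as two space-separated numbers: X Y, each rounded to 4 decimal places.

Answer: 8.8524 13.8525

Derivation:
joint[0] = (0.0000, 0.0000)  (base)
link 0: phi[0] = 70 = 70 deg
  cos(70 deg) = 0.3420, sin(70 deg) = 0.9397
  joint[1] = (0.0000, 0.0000) + 9.5 * (0.3420, 0.9397) = (0.0000 + 3.2492, 0.0000 + 8.9271) = (3.2492, 8.9271)
link 1: phi[1] = 70 + -35 = 35 deg
  cos(35 deg) = 0.8192, sin(35 deg) = 0.5736
  joint[2] = (3.2492, 8.9271) + 8.8 * (0.8192, 0.5736) = (3.2492 + 7.2085, 8.9271 + 5.0475) = (10.4577, 13.9746)
link 2: phi[2] = 70 + -35 + -40 = -5 deg
  cos(-5 deg) = 0.9962, sin(-5 deg) = -0.0872
  joint[3] = (10.4577, 13.9746) + 1.4 * (0.9962, -0.0872) = (10.4577 + 1.3947, 13.9746 + -0.1220) = (11.8524, 13.8525)
link 3: phi[3] = 70 + -35 + -40 + 185 = 180 deg
  cos(180 deg) = -1.0000, sin(180 deg) = 0.0000
  joint[4] = (11.8524, 13.8525) + 3 * (-1.0000, 0.0000) = (11.8524 + -3.0000, 13.8525 + 0.0000) = (8.8524, 13.8525)
End effector: (8.8524, 13.8525)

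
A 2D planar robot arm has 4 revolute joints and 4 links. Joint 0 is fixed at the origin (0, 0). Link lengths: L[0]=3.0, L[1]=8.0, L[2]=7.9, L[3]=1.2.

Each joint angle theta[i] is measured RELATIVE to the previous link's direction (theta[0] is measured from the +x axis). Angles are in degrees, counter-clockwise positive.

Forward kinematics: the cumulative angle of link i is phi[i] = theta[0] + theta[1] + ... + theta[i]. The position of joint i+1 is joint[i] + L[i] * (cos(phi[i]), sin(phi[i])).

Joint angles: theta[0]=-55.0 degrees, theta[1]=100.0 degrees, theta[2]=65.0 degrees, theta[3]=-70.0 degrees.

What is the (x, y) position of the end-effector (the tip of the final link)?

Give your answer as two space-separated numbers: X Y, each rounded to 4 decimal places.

Answer: 5.5949 11.3943

Derivation:
joint[0] = (0.0000, 0.0000)  (base)
link 0: phi[0] = -55 = -55 deg
  cos(-55 deg) = 0.5736, sin(-55 deg) = -0.8192
  joint[1] = (0.0000, 0.0000) + 3 * (0.5736, -0.8192) = (0.0000 + 1.7207, 0.0000 + -2.4575) = (1.7207, -2.4575)
link 1: phi[1] = -55 + 100 = 45 deg
  cos(45 deg) = 0.7071, sin(45 deg) = 0.7071
  joint[2] = (1.7207, -2.4575) + 8 * (0.7071, 0.7071) = (1.7207 + 5.6569, -2.4575 + 5.6569) = (7.3776, 3.1994)
link 2: phi[2] = -55 + 100 + 65 = 110 deg
  cos(110 deg) = -0.3420, sin(110 deg) = 0.9397
  joint[3] = (7.3776, 3.1994) + 7.9 * (-0.3420, 0.9397) = (7.3776 + -2.7020, 3.1994 + 7.4236) = (4.6756, 10.6230)
link 3: phi[3] = -55 + 100 + 65 + -70 = 40 deg
  cos(40 deg) = 0.7660, sin(40 deg) = 0.6428
  joint[4] = (4.6756, 10.6230) + 1.2 * (0.7660, 0.6428) = (4.6756 + 0.9193, 10.6230 + 0.7713) = (5.5949, 11.3943)
End effector: (5.5949, 11.3943)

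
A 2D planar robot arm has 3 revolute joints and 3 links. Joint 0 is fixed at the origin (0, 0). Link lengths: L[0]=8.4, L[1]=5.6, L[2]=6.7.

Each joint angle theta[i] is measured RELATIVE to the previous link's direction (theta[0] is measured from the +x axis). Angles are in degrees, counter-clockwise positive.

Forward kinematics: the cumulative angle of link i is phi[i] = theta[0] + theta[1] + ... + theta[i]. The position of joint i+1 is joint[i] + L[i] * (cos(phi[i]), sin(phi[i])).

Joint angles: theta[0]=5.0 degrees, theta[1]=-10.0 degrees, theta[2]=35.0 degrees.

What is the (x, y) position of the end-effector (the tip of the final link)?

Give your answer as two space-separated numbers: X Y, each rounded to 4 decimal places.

joint[0] = (0.0000, 0.0000)  (base)
link 0: phi[0] = 5 = 5 deg
  cos(5 deg) = 0.9962, sin(5 deg) = 0.0872
  joint[1] = (0.0000, 0.0000) + 8.4 * (0.9962, 0.0872) = (0.0000 + 8.3680, 0.0000 + 0.7321) = (8.3680, 0.7321)
link 1: phi[1] = 5 + -10 = -5 deg
  cos(-5 deg) = 0.9962, sin(-5 deg) = -0.0872
  joint[2] = (8.3680, 0.7321) + 5.6 * (0.9962, -0.0872) = (8.3680 + 5.5787, 0.7321 + -0.4881) = (13.9467, 0.2440)
link 2: phi[2] = 5 + -10 + 35 = 30 deg
  cos(30 deg) = 0.8660, sin(30 deg) = 0.5000
  joint[3] = (13.9467, 0.2440) + 6.7 * (0.8660, 0.5000) = (13.9467 + 5.8024, 0.2440 + 3.3500) = (19.7491, 3.5940)
End effector: (19.7491, 3.5940)

Answer: 19.7491 3.5940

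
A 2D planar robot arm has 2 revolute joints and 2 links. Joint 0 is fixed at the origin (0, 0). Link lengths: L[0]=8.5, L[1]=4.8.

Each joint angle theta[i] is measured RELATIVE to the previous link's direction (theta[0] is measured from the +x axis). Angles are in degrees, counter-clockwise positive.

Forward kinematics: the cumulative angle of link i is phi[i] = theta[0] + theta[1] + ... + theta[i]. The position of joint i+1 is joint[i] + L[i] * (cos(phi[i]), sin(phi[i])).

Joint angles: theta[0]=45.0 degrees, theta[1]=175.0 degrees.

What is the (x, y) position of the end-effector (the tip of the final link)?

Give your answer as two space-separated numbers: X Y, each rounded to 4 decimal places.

joint[0] = (0.0000, 0.0000)  (base)
link 0: phi[0] = 45 = 45 deg
  cos(45 deg) = 0.7071, sin(45 deg) = 0.7071
  joint[1] = (0.0000, 0.0000) + 8.5 * (0.7071, 0.7071) = (0.0000 + 6.0104, 0.0000 + 6.0104) = (6.0104, 6.0104)
link 1: phi[1] = 45 + 175 = 220 deg
  cos(220 deg) = -0.7660, sin(220 deg) = -0.6428
  joint[2] = (6.0104, 6.0104) + 4.8 * (-0.7660, -0.6428) = (6.0104 + -3.6770, 6.0104 + -3.0854) = (2.3334, 2.9250)
End effector: (2.3334, 2.9250)

Answer: 2.3334 2.9250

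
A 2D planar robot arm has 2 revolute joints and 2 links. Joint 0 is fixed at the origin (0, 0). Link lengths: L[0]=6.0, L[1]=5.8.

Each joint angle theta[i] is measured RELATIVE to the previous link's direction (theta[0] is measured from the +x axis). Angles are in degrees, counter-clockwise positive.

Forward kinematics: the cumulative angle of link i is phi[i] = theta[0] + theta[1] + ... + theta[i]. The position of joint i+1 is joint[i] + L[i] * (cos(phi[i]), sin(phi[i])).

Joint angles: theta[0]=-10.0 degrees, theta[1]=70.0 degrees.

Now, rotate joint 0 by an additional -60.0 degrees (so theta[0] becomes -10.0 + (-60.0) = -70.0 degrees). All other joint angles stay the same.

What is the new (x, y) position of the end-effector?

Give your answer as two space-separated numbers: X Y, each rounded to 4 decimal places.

joint[0] = (0.0000, 0.0000)  (base)
link 0: phi[0] = -70 = -70 deg
  cos(-70 deg) = 0.3420, sin(-70 deg) = -0.9397
  joint[1] = (0.0000, 0.0000) + 6 * (0.3420, -0.9397) = (0.0000 + 2.0521, 0.0000 + -5.6382) = (2.0521, -5.6382)
link 1: phi[1] = -70 + 70 = 0 deg
  cos(0 deg) = 1.0000, sin(0 deg) = 0.0000
  joint[2] = (2.0521, -5.6382) + 5.8 * (1.0000, 0.0000) = (2.0521 + 5.8000, -5.6382 + 0.0000) = (7.8521, -5.6382)
End effector: (7.8521, -5.6382)

Answer: 7.8521 -5.6382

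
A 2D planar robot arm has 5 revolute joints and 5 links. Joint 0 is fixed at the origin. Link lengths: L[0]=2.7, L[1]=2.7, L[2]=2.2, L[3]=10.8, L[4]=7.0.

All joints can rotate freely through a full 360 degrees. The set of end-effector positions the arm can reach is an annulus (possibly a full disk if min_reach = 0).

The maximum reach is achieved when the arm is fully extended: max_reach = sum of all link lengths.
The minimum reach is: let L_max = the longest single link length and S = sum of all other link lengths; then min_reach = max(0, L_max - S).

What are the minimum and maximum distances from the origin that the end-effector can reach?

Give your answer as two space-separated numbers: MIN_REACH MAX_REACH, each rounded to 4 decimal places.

Link lengths: [2.7, 2.7, 2.2, 10.8, 7.0]
max_reach = 2.7 + 2.7 + 2.2 + 10.8 + 7 = 25.4
L_max = max([2.7, 2.7, 2.2, 10.8, 7.0]) = 10.8
S (sum of others) = 25.4 - 10.8 = 14.6
min_reach = max(0, 10.8 - 14.6) = max(0, -3.8) = 0

Answer: 0.0000 25.4000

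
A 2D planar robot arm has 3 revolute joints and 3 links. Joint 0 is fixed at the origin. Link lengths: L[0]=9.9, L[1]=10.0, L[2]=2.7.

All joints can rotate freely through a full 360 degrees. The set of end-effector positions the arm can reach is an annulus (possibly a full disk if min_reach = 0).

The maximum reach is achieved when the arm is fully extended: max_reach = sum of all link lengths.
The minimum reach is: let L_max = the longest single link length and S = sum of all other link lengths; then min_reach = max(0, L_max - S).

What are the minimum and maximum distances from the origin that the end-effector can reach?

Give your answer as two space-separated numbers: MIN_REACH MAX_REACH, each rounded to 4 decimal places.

Answer: 0.0000 22.6000

Derivation:
Link lengths: [9.9, 10.0, 2.7]
max_reach = 9.9 + 10 + 2.7 = 22.6
L_max = max([9.9, 10.0, 2.7]) = 10
S (sum of others) = 22.6 - 10 = 12.6
min_reach = max(0, 10 - 12.6) = max(0, -2.6) = 0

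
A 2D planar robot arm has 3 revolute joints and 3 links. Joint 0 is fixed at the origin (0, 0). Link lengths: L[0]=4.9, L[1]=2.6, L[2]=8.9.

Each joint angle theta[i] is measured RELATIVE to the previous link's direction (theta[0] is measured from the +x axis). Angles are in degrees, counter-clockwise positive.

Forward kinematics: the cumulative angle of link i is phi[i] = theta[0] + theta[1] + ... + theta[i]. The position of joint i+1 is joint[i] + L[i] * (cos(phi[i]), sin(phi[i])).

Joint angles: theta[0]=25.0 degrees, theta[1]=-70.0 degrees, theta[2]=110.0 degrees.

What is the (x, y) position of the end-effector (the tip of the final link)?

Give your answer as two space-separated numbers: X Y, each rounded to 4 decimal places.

Answer: 10.0407 8.2985

Derivation:
joint[0] = (0.0000, 0.0000)  (base)
link 0: phi[0] = 25 = 25 deg
  cos(25 deg) = 0.9063, sin(25 deg) = 0.4226
  joint[1] = (0.0000, 0.0000) + 4.9 * (0.9063, 0.4226) = (0.0000 + 4.4409, 0.0000 + 2.0708) = (4.4409, 2.0708)
link 1: phi[1] = 25 + -70 = -45 deg
  cos(-45 deg) = 0.7071, sin(-45 deg) = -0.7071
  joint[2] = (4.4409, 2.0708) + 2.6 * (0.7071, -0.7071) = (4.4409 + 1.8385, 2.0708 + -1.8385) = (6.2794, 0.2324)
link 2: phi[2] = 25 + -70 + 110 = 65 deg
  cos(65 deg) = 0.4226, sin(65 deg) = 0.9063
  joint[3] = (6.2794, 0.2324) + 8.9 * (0.4226, 0.9063) = (6.2794 + 3.7613, 0.2324 + 8.0661) = (10.0407, 8.2985)
End effector: (10.0407, 8.2985)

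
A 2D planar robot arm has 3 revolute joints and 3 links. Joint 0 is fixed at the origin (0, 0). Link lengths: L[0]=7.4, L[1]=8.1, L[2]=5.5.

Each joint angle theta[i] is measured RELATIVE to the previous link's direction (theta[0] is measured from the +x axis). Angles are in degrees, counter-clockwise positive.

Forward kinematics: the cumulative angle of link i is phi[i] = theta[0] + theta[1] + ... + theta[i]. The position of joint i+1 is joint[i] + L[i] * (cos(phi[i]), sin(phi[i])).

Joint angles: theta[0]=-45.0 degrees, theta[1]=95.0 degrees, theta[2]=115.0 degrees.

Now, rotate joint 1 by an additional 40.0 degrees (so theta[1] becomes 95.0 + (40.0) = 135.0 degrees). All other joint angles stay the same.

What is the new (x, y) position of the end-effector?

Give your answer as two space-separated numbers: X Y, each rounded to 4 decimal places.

Answer: 0.2479 0.5430

Derivation:
joint[0] = (0.0000, 0.0000)  (base)
link 0: phi[0] = -45 = -45 deg
  cos(-45 deg) = 0.7071, sin(-45 deg) = -0.7071
  joint[1] = (0.0000, 0.0000) + 7.4 * (0.7071, -0.7071) = (0.0000 + 5.2326, 0.0000 + -5.2326) = (5.2326, -5.2326)
link 1: phi[1] = -45 + 135 = 90 deg
  cos(90 deg) = 0.0000, sin(90 deg) = 1.0000
  joint[2] = (5.2326, -5.2326) + 8.1 * (0.0000, 1.0000) = (5.2326 + 0.0000, -5.2326 + 8.1000) = (5.2326, 2.8674)
link 2: phi[2] = -45 + 135 + 115 = 205 deg
  cos(205 deg) = -0.9063, sin(205 deg) = -0.4226
  joint[3] = (5.2326, 2.8674) + 5.5 * (-0.9063, -0.4226) = (5.2326 + -4.9847, 2.8674 + -2.3244) = (0.2479, 0.5430)
End effector: (0.2479, 0.5430)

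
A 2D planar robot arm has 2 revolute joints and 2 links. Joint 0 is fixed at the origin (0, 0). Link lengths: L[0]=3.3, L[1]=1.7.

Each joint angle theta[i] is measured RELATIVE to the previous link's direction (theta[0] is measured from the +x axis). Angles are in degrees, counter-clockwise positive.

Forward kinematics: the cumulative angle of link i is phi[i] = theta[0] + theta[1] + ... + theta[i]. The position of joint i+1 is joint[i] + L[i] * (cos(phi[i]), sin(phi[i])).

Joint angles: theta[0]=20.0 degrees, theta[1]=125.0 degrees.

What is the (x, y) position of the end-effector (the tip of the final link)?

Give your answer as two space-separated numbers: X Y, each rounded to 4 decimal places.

joint[0] = (0.0000, 0.0000)  (base)
link 0: phi[0] = 20 = 20 deg
  cos(20 deg) = 0.9397, sin(20 deg) = 0.3420
  joint[1] = (0.0000, 0.0000) + 3.3 * (0.9397, 0.3420) = (0.0000 + 3.1010, 0.0000 + 1.1287) = (3.1010, 1.1287)
link 1: phi[1] = 20 + 125 = 145 deg
  cos(145 deg) = -0.8192, sin(145 deg) = 0.5736
  joint[2] = (3.1010, 1.1287) + 1.7 * (-0.8192, 0.5736) = (3.1010 + -1.3926, 1.1287 + 0.9751) = (1.7084, 2.1037)
End effector: (1.7084, 2.1037)

Answer: 1.7084 2.1037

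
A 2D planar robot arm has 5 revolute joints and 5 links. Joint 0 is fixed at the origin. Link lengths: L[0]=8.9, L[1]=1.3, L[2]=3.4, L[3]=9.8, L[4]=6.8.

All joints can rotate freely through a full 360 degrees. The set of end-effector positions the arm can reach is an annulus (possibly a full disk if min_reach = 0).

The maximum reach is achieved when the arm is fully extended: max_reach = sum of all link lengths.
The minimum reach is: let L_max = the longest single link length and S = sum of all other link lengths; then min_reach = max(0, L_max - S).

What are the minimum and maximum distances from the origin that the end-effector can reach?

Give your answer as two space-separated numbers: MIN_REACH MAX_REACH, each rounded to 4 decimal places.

Answer: 0.0000 30.2000

Derivation:
Link lengths: [8.9, 1.3, 3.4, 9.8, 6.8]
max_reach = 8.9 + 1.3 + 3.4 + 9.8 + 6.8 = 30.2
L_max = max([8.9, 1.3, 3.4, 9.8, 6.8]) = 9.8
S (sum of others) = 30.2 - 9.8 = 20.4
min_reach = max(0, 9.8 - 20.4) = max(0, -10.6) = 0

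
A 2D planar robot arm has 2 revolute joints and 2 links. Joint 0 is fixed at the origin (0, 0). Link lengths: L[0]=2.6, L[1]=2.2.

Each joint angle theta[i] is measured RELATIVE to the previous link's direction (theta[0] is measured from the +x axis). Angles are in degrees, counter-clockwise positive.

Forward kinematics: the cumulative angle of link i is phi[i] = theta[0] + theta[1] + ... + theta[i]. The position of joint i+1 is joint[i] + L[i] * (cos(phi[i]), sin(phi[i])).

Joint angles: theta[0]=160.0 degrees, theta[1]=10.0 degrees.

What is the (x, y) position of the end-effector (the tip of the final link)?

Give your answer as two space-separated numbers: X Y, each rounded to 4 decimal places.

Answer: -4.6098 1.2713

Derivation:
joint[0] = (0.0000, 0.0000)  (base)
link 0: phi[0] = 160 = 160 deg
  cos(160 deg) = -0.9397, sin(160 deg) = 0.3420
  joint[1] = (0.0000, 0.0000) + 2.6 * (-0.9397, 0.3420) = (0.0000 + -2.4432, 0.0000 + 0.8893) = (-2.4432, 0.8893)
link 1: phi[1] = 160 + 10 = 170 deg
  cos(170 deg) = -0.9848, sin(170 deg) = 0.1736
  joint[2] = (-2.4432, 0.8893) + 2.2 * (-0.9848, 0.1736) = (-2.4432 + -2.1666, 0.8893 + 0.3820) = (-4.6098, 1.2713)
End effector: (-4.6098, 1.2713)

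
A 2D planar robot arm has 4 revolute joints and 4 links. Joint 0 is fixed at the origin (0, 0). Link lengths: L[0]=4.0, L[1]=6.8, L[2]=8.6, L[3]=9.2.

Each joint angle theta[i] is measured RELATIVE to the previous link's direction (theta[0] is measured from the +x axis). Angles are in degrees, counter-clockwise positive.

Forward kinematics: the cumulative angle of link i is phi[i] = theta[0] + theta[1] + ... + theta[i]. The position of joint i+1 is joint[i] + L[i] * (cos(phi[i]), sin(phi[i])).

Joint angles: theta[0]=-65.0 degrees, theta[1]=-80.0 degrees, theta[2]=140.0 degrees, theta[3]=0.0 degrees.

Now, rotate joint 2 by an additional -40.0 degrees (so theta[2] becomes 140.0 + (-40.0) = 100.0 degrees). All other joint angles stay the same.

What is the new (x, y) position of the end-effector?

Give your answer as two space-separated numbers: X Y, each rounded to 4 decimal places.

Answer: 8.7067 -20.1121

Derivation:
joint[0] = (0.0000, 0.0000)  (base)
link 0: phi[0] = -65 = -65 deg
  cos(-65 deg) = 0.4226, sin(-65 deg) = -0.9063
  joint[1] = (0.0000, 0.0000) + 4 * (0.4226, -0.9063) = (0.0000 + 1.6905, 0.0000 + -3.6252) = (1.6905, -3.6252)
link 1: phi[1] = -65 + -80 = -145 deg
  cos(-145 deg) = -0.8192, sin(-145 deg) = -0.5736
  joint[2] = (1.6905, -3.6252) + 6.8 * (-0.8192, -0.5736) = (1.6905 + -5.5702, -3.6252 + -3.9003) = (-3.8798, -7.5256)
link 2: phi[2] = -65 + -80 + 100 = -45 deg
  cos(-45 deg) = 0.7071, sin(-45 deg) = -0.7071
  joint[3] = (-3.8798, -7.5256) + 8.6 * (0.7071, -0.7071) = (-3.8798 + 6.0811, -7.5256 + -6.0811) = (2.2014, -13.6067)
link 3: phi[3] = -65 + -80 + 100 + 0 = -45 deg
  cos(-45 deg) = 0.7071, sin(-45 deg) = -0.7071
  joint[4] = (2.2014, -13.6067) + 9.2 * (0.7071, -0.7071) = (2.2014 + 6.5054, -13.6067 + -6.5054) = (8.7067, -20.1121)
End effector: (8.7067, -20.1121)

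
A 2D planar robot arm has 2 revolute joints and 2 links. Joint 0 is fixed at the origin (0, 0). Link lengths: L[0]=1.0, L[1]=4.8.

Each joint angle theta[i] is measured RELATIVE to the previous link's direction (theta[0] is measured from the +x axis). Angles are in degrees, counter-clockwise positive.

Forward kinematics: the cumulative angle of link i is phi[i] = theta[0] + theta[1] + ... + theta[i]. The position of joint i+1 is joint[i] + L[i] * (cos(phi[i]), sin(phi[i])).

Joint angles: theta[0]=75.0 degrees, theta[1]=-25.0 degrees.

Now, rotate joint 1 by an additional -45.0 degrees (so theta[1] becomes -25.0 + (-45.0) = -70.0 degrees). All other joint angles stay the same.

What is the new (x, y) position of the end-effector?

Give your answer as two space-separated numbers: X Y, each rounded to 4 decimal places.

Answer: 5.0406 1.3843

Derivation:
joint[0] = (0.0000, 0.0000)  (base)
link 0: phi[0] = 75 = 75 deg
  cos(75 deg) = 0.2588, sin(75 deg) = 0.9659
  joint[1] = (0.0000, 0.0000) + 1 * (0.2588, 0.9659) = (0.0000 + 0.2588, 0.0000 + 0.9659) = (0.2588, 0.9659)
link 1: phi[1] = 75 + -70 = 5 deg
  cos(5 deg) = 0.9962, sin(5 deg) = 0.0872
  joint[2] = (0.2588, 0.9659) + 4.8 * (0.9962, 0.0872) = (0.2588 + 4.7817, 0.9659 + 0.4183) = (5.0406, 1.3843)
End effector: (5.0406, 1.3843)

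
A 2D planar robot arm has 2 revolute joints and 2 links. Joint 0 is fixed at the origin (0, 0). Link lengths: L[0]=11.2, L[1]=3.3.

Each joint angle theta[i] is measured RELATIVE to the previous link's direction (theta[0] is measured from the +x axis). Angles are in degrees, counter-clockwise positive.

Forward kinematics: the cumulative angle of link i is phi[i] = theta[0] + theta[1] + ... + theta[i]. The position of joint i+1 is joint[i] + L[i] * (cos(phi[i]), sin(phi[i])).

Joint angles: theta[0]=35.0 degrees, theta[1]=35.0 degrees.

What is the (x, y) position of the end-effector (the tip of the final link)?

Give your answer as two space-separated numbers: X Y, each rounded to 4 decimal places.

joint[0] = (0.0000, 0.0000)  (base)
link 0: phi[0] = 35 = 35 deg
  cos(35 deg) = 0.8192, sin(35 deg) = 0.5736
  joint[1] = (0.0000, 0.0000) + 11.2 * (0.8192, 0.5736) = (0.0000 + 9.1745, 0.0000 + 6.4241) = (9.1745, 6.4241)
link 1: phi[1] = 35 + 35 = 70 deg
  cos(70 deg) = 0.3420, sin(70 deg) = 0.9397
  joint[2] = (9.1745, 6.4241) + 3.3 * (0.3420, 0.9397) = (9.1745 + 1.1287, 6.4241 + 3.1010) = (10.3032, 9.5250)
End effector: (10.3032, 9.5250)

Answer: 10.3032 9.5250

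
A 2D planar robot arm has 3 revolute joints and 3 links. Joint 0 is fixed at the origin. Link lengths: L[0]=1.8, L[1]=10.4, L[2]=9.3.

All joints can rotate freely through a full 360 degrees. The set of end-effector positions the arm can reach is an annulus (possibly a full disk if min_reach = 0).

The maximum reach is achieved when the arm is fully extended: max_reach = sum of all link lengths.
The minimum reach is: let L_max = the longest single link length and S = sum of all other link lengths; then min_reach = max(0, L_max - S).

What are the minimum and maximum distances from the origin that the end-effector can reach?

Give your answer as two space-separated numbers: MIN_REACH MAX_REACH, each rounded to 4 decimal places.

Link lengths: [1.8, 10.4, 9.3]
max_reach = 1.8 + 10.4 + 9.3 = 21.5
L_max = max([1.8, 10.4, 9.3]) = 10.4
S (sum of others) = 21.5 - 10.4 = 11.1
min_reach = max(0, 10.4 - 11.1) = max(0, -0.7) = 0

Answer: 0.0000 21.5000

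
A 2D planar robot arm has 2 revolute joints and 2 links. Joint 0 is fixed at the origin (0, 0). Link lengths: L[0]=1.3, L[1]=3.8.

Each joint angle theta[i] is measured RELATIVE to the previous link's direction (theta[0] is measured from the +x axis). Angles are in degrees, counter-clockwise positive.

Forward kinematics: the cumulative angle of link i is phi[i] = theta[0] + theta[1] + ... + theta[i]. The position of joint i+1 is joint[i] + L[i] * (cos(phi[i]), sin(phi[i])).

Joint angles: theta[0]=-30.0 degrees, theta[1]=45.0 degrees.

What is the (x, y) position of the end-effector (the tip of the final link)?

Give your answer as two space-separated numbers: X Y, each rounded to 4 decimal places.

Answer: 4.7964 0.3335

Derivation:
joint[0] = (0.0000, 0.0000)  (base)
link 0: phi[0] = -30 = -30 deg
  cos(-30 deg) = 0.8660, sin(-30 deg) = -0.5000
  joint[1] = (0.0000, 0.0000) + 1.3 * (0.8660, -0.5000) = (0.0000 + 1.1258, 0.0000 + -0.6500) = (1.1258, -0.6500)
link 1: phi[1] = -30 + 45 = 15 deg
  cos(15 deg) = 0.9659, sin(15 deg) = 0.2588
  joint[2] = (1.1258, -0.6500) + 3.8 * (0.9659, 0.2588) = (1.1258 + 3.6705, -0.6500 + 0.9835) = (4.7964, 0.3335)
End effector: (4.7964, 0.3335)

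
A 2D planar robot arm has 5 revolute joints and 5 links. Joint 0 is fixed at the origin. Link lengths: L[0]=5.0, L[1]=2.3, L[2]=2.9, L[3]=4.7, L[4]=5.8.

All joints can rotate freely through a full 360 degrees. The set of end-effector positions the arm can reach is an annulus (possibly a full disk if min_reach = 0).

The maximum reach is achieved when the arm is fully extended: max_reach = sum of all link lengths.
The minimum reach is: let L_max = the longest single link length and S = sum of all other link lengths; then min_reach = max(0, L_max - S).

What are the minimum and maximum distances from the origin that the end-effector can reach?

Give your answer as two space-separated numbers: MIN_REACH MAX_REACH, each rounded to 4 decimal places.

Answer: 0.0000 20.7000

Derivation:
Link lengths: [5.0, 2.3, 2.9, 4.7, 5.8]
max_reach = 5 + 2.3 + 2.9 + 4.7 + 5.8 = 20.7
L_max = max([5.0, 2.3, 2.9, 4.7, 5.8]) = 5.8
S (sum of others) = 20.7 - 5.8 = 14.9
min_reach = max(0, 5.8 - 14.9) = max(0, -9.1) = 0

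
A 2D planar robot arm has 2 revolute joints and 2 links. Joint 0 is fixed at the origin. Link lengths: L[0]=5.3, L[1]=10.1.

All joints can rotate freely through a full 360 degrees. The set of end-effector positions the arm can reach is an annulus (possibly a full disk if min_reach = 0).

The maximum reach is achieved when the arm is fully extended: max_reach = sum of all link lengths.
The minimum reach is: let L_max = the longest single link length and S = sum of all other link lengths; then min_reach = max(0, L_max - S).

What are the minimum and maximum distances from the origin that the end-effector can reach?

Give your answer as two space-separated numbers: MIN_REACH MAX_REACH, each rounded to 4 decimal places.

Answer: 4.8000 15.4000

Derivation:
Link lengths: [5.3, 10.1]
max_reach = 5.3 + 10.1 = 15.4
L_max = max([5.3, 10.1]) = 10.1
S (sum of others) = 15.4 - 10.1 = 5.3
min_reach = max(0, 10.1 - 5.3) = max(0, 4.8) = 4.8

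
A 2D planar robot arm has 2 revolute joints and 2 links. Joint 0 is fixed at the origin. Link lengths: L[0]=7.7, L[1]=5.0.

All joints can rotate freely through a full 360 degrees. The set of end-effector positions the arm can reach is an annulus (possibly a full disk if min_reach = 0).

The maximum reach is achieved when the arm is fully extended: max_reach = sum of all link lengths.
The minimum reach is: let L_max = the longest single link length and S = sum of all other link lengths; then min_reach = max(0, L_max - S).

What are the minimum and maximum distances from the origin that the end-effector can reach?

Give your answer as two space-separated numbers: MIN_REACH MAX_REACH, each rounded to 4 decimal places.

Link lengths: [7.7, 5.0]
max_reach = 7.7 + 5 = 12.7
L_max = max([7.7, 5.0]) = 7.7
S (sum of others) = 12.7 - 7.7 = 5
min_reach = max(0, 7.7 - 5) = max(0, 2.7) = 2.7

Answer: 2.7000 12.7000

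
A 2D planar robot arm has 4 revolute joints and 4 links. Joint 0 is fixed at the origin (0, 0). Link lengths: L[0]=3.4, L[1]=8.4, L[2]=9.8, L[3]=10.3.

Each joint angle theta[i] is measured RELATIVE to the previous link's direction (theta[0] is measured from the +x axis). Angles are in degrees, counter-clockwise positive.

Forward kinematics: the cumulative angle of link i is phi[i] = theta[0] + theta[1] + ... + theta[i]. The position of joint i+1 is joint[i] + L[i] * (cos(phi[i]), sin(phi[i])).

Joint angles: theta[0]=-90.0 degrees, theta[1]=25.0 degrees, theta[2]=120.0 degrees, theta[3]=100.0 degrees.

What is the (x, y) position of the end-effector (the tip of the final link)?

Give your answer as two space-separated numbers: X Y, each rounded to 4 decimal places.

Answer: -0.1639 1.3677

Derivation:
joint[0] = (0.0000, 0.0000)  (base)
link 0: phi[0] = -90 = -90 deg
  cos(-90 deg) = 0.0000, sin(-90 deg) = -1.0000
  joint[1] = (0.0000, 0.0000) + 3.4 * (0.0000, -1.0000) = (0.0000 + 0.0000, 0.0000 + -3.4000) = (0.0000, -3.4000)
link 1: phi[1] = -90 + 25 = -65 deg
  cos(-65 deg) = 0.4226, sin(-65 deg) = -0.9063
  joint[2] = (0.0000, -3.4000) + 8.4 * (0.4226, -0.9063) = (0.0000 + 3.5500, -3.4000 + -7.6130) = (3.5500, -11.0130)
link 2: phi[2] = -90 + 25 + 120 = 55 deg
  cos(55 deg) = 0.5736, sin(55 deg) = 0.8192
  joint[3] = (3.5500, -11.0130) + 9.8 * (0.5736, 0.8192) = (3.5500 + 5.6210, -11.0130 + 8.0277) = (9.1710, -2.9853)
link 3: phi[3] = -90 + 25 + 120 + 100 = 155 deg
  cos(155 deg) = -0.9063, sin(155 deg) = 0.4226
  joint[4] = (9.1710, -2.9853) + 10.3 * (-0.9063, 0.4226) = (9.1710 + -9.3350, -2.9853 + 4.3530) = (-0.1639, 1.3677)
End effector: (-0.1639, 1.3677)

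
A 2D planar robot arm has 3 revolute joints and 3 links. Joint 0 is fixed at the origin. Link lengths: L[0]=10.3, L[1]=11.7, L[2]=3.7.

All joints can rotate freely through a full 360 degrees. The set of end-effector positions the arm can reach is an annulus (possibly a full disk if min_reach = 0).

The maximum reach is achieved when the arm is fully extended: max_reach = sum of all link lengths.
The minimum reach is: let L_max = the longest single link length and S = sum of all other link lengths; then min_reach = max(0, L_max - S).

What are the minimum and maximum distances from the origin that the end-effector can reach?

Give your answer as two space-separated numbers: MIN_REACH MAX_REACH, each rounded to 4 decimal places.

Answer: 0.0000 25.7000

Derivation:
Link lengths: [10.3, 11.7, 3.7]
max_reach = 10.3 + 11.7 + 3.7 = 25.7
L_max = max([10.3, 11.7, 3.7]) = 11.7
S (sum of others) = 25.7 - 11.7 = 14
min_reach = max(0, 11.7 - 14) = max(0, -2.3) = 0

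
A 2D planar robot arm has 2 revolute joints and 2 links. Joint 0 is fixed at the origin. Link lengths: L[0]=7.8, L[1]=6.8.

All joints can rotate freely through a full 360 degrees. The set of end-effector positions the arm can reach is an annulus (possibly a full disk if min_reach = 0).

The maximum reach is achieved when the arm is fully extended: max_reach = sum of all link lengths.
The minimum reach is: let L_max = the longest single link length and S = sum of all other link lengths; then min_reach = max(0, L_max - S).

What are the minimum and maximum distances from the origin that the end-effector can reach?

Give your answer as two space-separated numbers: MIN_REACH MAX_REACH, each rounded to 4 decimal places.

Link lengths: [7.8, 6.8]
max_reach = 7.8 + 6.8 = 14.6
L_max = max([7.8, 6.8]) = 7.8
S (sum of others) = 14.6 - 7.8 = 6.8
min_reach = max(0, 7.8 - 6.8) = max(0, 1) = 1

Answer: 1.0000 14.6000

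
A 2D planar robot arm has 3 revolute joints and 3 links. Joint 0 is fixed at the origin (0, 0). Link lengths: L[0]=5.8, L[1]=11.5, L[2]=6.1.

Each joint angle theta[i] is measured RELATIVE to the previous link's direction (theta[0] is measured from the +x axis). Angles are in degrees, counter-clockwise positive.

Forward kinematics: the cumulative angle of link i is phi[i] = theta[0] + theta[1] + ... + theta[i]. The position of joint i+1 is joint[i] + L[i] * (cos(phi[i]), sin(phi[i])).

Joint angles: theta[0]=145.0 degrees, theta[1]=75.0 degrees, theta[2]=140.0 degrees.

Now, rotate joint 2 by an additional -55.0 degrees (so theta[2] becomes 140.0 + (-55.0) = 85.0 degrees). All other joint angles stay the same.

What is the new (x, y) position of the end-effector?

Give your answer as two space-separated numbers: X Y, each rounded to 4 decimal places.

joint[0] = (0.0000, 0.0000)  (base)
link 0: phi[0] = 145 = 145 deg
  cos(145 deg) = -0.8192, sin(145 deg) = 0.5736
  joint[1] = (0.0000, 0.0000) + 5.8 * (-0.8192, 0.5736) = (0.0000 + -4.7511, 0.0000 + 3.3267) = (-4.7511, 3.3267)
link 1: phi[1] = 145 + 75 = 220 deg
  cos(220 deg) = -0.7660, sin(220 deg) = -0.6428
  joint[2] = (-4.7511, 3.3267) + 11.5 * (-0.7660, -0.6428) = (-4.7511 + -8.8095, 3.3267 + -7.3921) = (-13.5606, -4.0653)
link 2: phi[2] = 145 + 75 + 85 = 305 deg
  cos(305 deg) = 0.5736, sin(305 deg) = -0.8192
  joint[3] = (-13.5606, -4.0653) + 6.1 * (0.5736, -0.8192) = (-13.5606 + 3.4988, -4.0653 + -4.9968) = (-10.0618, -9.0621)
End effector: (-10.0618, -9.0621)

Answer: -10.0618 -9.0621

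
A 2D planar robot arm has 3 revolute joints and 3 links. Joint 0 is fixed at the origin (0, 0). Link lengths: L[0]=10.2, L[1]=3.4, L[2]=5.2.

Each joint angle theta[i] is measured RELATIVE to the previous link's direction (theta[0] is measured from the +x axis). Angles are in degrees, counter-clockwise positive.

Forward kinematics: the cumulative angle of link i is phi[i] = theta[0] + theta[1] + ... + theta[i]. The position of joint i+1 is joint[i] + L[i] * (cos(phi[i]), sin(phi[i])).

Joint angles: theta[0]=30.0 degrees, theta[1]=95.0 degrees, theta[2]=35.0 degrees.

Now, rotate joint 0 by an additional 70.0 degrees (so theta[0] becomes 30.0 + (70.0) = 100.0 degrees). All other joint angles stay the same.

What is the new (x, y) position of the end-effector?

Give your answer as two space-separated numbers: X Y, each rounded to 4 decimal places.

Answer: -8.3979 5.1816

Derivation:
joint[0] = (0.0000, 0.0000)  (base)
link 0: phi[0] = 100 = 100 deg
  cos(100 deg) = -0.1736, sin(100 deg) = 0.9848
  joint[1] = (0.0000, 0.0000) + 10.2 * (-0.1736, 0.9848) = (0.0000 + -1.7712, 0.0000 + 10.0450) = (-1.7712, 10.0450)
link 1: phi[1] = 100 + 95 = 195 deg
  cos(195 deg) = -0.9659, sin(195 deg) = -0.2588
  joint[2] = (-1.7712, 10.0450) + 3.4 * (-0.9659, -0.2588) = (-1.7712 + -3.2841, 10.0450 + -0.8800) = (-5.0554, 9.1651)
link 2: phi[2] = 100 + 95 + 35 = 230 deg
  cos(230 deg) = -0.6428, sin(230 deg) = -0.7660
  joint[3] = (-5.0554, 9.1651) + 5.2 * (-0.6428, -0.7660) = (-5.0554 + -3.3425, 9.1651 + -3.9834) = (-8.3979, 5.1816)
End effector: (-8.3979, 5.1816)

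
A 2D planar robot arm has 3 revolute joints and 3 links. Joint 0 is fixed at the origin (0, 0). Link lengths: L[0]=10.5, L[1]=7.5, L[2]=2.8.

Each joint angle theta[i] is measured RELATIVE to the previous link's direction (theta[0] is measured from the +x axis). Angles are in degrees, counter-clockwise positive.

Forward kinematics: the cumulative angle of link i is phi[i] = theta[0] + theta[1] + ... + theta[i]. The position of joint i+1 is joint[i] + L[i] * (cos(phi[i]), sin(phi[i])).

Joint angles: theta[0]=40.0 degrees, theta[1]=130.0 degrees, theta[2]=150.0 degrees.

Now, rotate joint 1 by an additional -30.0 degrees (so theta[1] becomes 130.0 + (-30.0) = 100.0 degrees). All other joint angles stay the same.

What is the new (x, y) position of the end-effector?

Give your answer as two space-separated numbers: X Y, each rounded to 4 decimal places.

joint[0] = (0.0000, 0.0000)  (base)
link 0: phi[0] = 40 = 40 deg
  cos(40 deg) = 0.7660, sin(40 deg) = 0.6428
  joint[1] = (0.0000, 0.0000) + 10.5 * (0.7660, 0.6428) = (0.0000 + 8.0435, 0.0000 + 6.7493) = (8.0435, 6.7493)
link 1: phi[1] = 40 + 100 = 140 deg
  cos(140 deg) = -0.7660, sin(140 deg) = 0.6428
  joint[2] = (8.0435, 6.7493) + 7.5 * (-0.7660, 0.6428) = (8.0435 + -5.7453, 6.7493 + 4.8209) = (2.2981, 11.5702)
link 2: phi[2] = 40 + 100 + 150 = 290 deg
  cos(290 deg) = 0.3420, sin(290 deg) = -0.9397
  joint[3] = (2.2981, 11.5702) + 2.8 * (0.3420, -0.9397) = (2.2981 + 0.9577, 11.5702 + -2.6311) = (3.2558, 8.9390)
End effector: (3.2558, 8.9390)

Answer: 3.2558 8.9390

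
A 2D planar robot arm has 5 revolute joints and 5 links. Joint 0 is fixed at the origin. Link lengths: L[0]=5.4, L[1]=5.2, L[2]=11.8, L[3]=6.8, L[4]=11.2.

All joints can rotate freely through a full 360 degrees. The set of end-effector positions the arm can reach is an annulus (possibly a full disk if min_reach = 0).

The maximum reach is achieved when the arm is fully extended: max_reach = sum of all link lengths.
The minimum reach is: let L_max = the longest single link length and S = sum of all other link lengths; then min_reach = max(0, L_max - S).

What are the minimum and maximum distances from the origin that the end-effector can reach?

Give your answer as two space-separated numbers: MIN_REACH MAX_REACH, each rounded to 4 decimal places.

Link lengths: [5.4, 5.2, 11.8, 6.8, 11.2]
max_reach = 5.4 + 5.2 + 11.8 + 6.8 + 11.2 = 40.4
L_max = max([5.4, 5.2, 11.8, 6.8, 11.2]) = 11.8
S (sum of others) = 40.4 - 11.8 = 28.6
min_reach = max(0, 11.8 - 28.6) = max(0, -16.8) = 0

Answer: 0.0000 40.4000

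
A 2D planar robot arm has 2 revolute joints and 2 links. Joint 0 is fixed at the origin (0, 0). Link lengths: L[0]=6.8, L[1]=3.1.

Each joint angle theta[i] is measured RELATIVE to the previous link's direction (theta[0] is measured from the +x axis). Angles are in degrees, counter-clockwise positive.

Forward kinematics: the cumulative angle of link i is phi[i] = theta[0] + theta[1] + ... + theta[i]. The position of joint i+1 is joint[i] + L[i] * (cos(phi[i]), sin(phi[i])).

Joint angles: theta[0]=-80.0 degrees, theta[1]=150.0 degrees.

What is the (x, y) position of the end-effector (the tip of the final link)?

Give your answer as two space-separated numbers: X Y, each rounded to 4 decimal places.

joint[0] = (0.0000, 0.0000)  (base)
link 0: phi[0] = -80 = -80 deg
  cos(-80 deg) = 0.1736, sin(-80 deg) = -0.9848
  joint[1] = (0.0000, 0.0000) + 6.8 * (0.1736, -0.9848) = (0.0000 + 1.1808, 0.0000 + -6.6967) = (1.1808, -6.6967)
link 1: phi[1] = -80 + 150 = 70 deg
  cos(70 deg) = 0.3420, sin(70 deg) = 0.9397
  joint[2] = (1.1808, -6.6967) + 3.1 * (0.3420, 0.9397) = (1.1808 + 1.0603, -6.6967 + 2.9130) = (2.2411, -3.7836)
End effector: (2.2411, -3.7836)

Answer: 2.2411 -3.7836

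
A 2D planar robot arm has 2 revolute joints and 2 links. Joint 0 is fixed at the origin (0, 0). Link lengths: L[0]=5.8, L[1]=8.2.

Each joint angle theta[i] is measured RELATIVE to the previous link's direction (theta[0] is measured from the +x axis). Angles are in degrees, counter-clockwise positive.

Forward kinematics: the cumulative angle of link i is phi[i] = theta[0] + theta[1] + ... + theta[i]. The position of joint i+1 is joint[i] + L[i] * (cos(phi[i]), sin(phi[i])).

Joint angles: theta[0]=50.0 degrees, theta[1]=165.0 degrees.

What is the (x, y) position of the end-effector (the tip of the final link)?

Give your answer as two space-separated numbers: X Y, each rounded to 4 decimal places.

Answer: -2.9889 -0.2603

Derivation:
joint[0] = (0.0000, 0.0000)  (base)
link 0: phi[0] = 50 = 50 deg
  cos(50 deg) = 0.6428, sin(50 deg) = 0.7660
  joint[1] = (0.0000, 0.0000) + 5.8 * (0.6428, 0.7660) = (0.0000 + 3.7282, 0.0000 + 4.4431) = (3.7282, 4.4431)
link 1: phi[1] = 50 + 165 = 215 deg
  cos(215 deg) = -0.8192, sin(215 deg) = -0.5736
  joint[2] = (3.7282, 4.4431) + 8.2 * (-0.8192, -0.5736) = (3.7282 + -6.7170, 4.4431 + -4.7033) = (-2.9889, -0.2603)
End effector: (-2.9889, -0.2603)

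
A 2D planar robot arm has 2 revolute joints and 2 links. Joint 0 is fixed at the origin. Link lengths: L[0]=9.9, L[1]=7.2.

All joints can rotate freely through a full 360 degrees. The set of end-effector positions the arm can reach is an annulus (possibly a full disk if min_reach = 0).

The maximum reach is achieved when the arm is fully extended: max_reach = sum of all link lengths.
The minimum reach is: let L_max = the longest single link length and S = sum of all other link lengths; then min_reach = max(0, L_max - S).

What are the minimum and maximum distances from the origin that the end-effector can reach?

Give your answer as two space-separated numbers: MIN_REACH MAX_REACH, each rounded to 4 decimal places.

Link lengths: [9.9, 7.2]
max_reach = 9.9 + 7.2 = 17.1
L_max = max([9.9, 7.2]) = 9.9
S (sum of others) = 17.1 - 9.9 = 7.2
min_reach = max(0, 9.9 - 7.2) = max(0, 2.7) = 2.7

Answer: 2.7000 17.1000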